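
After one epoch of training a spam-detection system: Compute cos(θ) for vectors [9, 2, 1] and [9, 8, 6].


A·B = 9·9 + 2·8 + 1·6 = 103
‖A‖ = √86 = 9.2736, ‖B‖ = √181 = 13.4536
cos = 103/(√86·√181) = 103/√15566 = 0.8256

0.8256


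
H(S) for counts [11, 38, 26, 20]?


Probabilities: [11/95, 38/95, 26/95, 20/95] ≈ [0.1158, 0.4, 0.2737, 0.2105]
H = -((11/95)·log₂(11/95) + (38/95)·log₂(38/95) + (26/95)·log₂(26/95) + (20/95)·log₂(20/95))
  = 1.8738 bits

1.8738 bits


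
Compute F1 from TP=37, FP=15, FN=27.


Precision = 37/52 = 0.7115
Recall = 37/64 = 0.5781
F1 = 2·P·R/(P+R) = 2·TP/(2·TP+FP+FN) = 74/(74+15+27) = 74/116 = 0.6379

0.6379


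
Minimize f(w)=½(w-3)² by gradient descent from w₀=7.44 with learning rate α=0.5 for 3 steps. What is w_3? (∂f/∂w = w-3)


step 1: grad = 7.44-3 = 4.44; w = 7.44 - 0.5·(4.44) = 5.22
step 2: grad = 5.22-3 = 2.22; w = 5.22 - 0.5·(2.22) = 4.11
step 3: grad = 4.11-3 = 1.11; w = 4.11 - 0.5·(1.11) = 3.555

3.555


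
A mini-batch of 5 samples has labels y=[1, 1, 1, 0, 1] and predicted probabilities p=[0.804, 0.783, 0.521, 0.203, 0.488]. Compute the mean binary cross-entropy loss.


L[0] = -ln(0.804) = 0.2182
L[1] = -ln(0.783) = 0.2446
L[2] = -ln(0.521) = 0.652
L[3] = -ln(1-0.203) = -ln(0.797) = 0.2269
L[4] = -ln(0.488) = 0.7174
mean = (0.2182 + 0.2446 + 0.652 + 0.2269 + 0.7174)/5 = 0.4118

0.4118


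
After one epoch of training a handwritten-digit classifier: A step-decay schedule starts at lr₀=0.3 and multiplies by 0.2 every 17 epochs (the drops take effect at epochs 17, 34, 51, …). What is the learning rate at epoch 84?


n_drops = ⌊84/17⌋ = 4
lr = 0.3·0.2^4 = 0.3·0.0016 = 0.00048

0.00048


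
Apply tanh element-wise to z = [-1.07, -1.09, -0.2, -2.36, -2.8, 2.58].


tanh(-1.07) = -0.7895
tanh(-1.09) = -0.7969
tanh(-0.2) = -0.1974
tanh(-2.36) = -0.9823
tanh(-2.8) = -0.9926
tanh(2.58) = 0.9886
result = [-0.7895, -0.7969, -0.1974, -0.9823, -0.9926, 0.9886]

[-0.7895, -0.7969, -0.1974, -0.9823, -0.9926, 0.9886]


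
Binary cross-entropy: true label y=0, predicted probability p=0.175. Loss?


BCE = -[y·ln(p) + (1-y)·ln(1-p)]
= -0 - 1·ln(1-0.175)
= -ln(0.825) = 0.1924

0.1924


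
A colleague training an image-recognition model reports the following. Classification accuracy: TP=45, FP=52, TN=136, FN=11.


Accuracy = (TP+TN)/(TP+TN+FP+FN)
= (45+136)/(244)
= 181/244 = 74.18%

74.18%


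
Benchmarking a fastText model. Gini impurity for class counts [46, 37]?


Probabilities: [46/83, 37/83] ≈ [0.5542, 0.4458]
Σpᵢ² = (2116 + 1369)/83² = 3485/6889
Gini = 1 - Σpᵢ² = 1 - 3485/6889 = 0.4941

0.4941


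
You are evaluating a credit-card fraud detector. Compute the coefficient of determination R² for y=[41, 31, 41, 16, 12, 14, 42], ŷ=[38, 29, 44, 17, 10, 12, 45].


ȳ = 28.1429
SS_res = Σ(y-ŷ)² = 40
SS_tot = Σ(y-ȳ)² = 1138.86
R² = 1 - SS_res/SS_tot = 1 - 0.0351 = 0.9649

0.9649


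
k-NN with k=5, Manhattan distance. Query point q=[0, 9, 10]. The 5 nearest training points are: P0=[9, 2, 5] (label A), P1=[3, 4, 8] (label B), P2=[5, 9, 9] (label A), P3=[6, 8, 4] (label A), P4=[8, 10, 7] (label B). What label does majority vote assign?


d(q,P0) = 21  (label A)
d(q,P1) = 10  (label B)
d(q,P2) = 6  (label A)
d(q,P3) = 13  (label A)
d(q,P4) = 12  (label B)
Votes: A=3, B=2
Majority → A

A


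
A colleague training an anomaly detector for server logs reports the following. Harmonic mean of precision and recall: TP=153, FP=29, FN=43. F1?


Precision = 153/182 = 0.8407
Recall = 153/196 = 0.7806
F1 = 2·P·R/(P+R) = 2·TP/(2·TP+FP+FN) = 306/(306+29+43) = 306/378 = 0.8095

0.8095


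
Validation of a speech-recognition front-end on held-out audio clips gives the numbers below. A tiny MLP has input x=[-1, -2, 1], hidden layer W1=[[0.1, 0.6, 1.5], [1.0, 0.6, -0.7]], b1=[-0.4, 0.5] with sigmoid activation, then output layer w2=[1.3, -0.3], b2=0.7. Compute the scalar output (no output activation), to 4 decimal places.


z1[0] = (0.1)·(-1) + (0.6)·(-2) + (1.5)·(1) - 0.4 = -0.2
z1[1] = (1.0)·(-1) + (0.6)·(-2) + (-0.7)·(1) + 0.5 = -2.4
h = sigmoid(z1) = [0.4502, 0.0832]
output = (1.3)·(0.4502) + (-0.3)·(0.0832) + 0.7 = 1.2603

1.2603


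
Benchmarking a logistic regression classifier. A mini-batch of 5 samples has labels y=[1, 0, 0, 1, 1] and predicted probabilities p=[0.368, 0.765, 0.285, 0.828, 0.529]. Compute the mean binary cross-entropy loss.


L[0] = -ln(0.368) = 0.9997
L[1] = -ln(1-0.765) = -ln(0.235) = 1.4482
L[2] = -ln(1-0.285) = -ln(0.715) = 0.3355
L[3] = -ln(0.828) = 0.1887
L[4] = -ln(0.529) = 0.6368
mean = (0.9997 + 1.4482 + 0.3355 + 0.1887 + 0.6368)/5 = 0.7218

0.7218


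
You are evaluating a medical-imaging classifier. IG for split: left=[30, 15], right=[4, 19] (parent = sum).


Parent = [34, 34], H_parent = 1
H_left = 0.9183 (n=45), H_right = 0.6666 (n=23)
H_children = (45/68)·0.9183 + (23/68)·0.6666 = 0.8332
IG = 1 - 0.8332 = 0.1668

0.1668


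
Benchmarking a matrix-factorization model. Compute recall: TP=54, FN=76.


Recall = TP/(TP+FN)
= 54/(54+76)
= 54/130 = 41.54%

41.54%


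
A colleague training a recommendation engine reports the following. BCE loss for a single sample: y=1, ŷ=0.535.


BCE = -[y·ln(p) + (1-y)·ln(1-p)]
= -1·ln(0.535) - 0
= -ln(0.535) = 0.6255

0.6255


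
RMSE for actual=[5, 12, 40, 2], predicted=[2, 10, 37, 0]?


MSE = 26/4 = 6.5
RMSE = √(26/4) = 2.5495

2.5495


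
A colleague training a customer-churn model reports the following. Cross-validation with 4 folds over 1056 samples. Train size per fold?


Fold size = 1056/4 = 264
Training per fold = 1056 - 264 = 792

792


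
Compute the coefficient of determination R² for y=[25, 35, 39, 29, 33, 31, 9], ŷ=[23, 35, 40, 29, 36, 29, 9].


ȳ = 28.7143
SS_res = Σ(y-ŷ)² = 18
SS_tot = Σ(y-ȳ)² = 571.43
R² = 1 - SS_res/SS_tot = 1 - 0.0315 = 0.9685

0.9685


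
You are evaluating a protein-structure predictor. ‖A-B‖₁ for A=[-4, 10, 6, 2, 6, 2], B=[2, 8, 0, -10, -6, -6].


d = |-4-2| + |10-8| + |6-0| + |2+ 10| + |6+ 6| + |2+ 6|
  = 6 + 2 + 6 + 12 + 12 + 8
  = 46

46


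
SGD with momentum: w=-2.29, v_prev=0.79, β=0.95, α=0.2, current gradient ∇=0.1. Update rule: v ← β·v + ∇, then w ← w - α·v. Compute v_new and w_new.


v_new = 0.95·0.79 + 0.1 = 0.7505 + 0.1 = 0.8505
w_new = -2.29 - 0.2·0.8505 = -2.29 - 0.1701 = -2.4601

v_new=0.8505, w_new=-2.4601


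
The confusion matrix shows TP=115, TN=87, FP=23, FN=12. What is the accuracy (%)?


Accuracy = (TP+TN)/(TP+TN+FP+FN)
= (115+87)/(237)
= 202/237 = 85.23%

85.23%


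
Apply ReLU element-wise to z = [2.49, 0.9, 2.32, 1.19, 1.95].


ReLU(2.49) = max(0, 2.49) = 2.49
ReLU(0.9) = max(0, 0.9) = 0.9
ReLU(2.32) = max(0, 2.32) = 2.32
ReLU(1.19) = max(0, 1.19) = 1.19
ReLU(1.95) = max(0, 1.95) = 1.95
result = [2.49, 0.9, 2.32, 1.19, 1.95]

[2.49, 0.9, 2.32, 1.19, 1.95]


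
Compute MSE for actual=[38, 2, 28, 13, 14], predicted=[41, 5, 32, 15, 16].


Squared errors: (38-41)²=9, (2-5)²=9, (28-32)²=16, (13-15)²=4, (14-16)²=4
Sum = 42
MSE = 42/5 = 42/5

42/5


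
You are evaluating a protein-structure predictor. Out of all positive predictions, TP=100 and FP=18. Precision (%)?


Precision = TP/(TP+FP)
= 100/(100+18)
= 100/118 = 84.75%

84.75%


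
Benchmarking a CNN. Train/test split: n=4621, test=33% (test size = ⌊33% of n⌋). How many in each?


Test = ⌊4621·33/100⌋ = 1524
Train = 4621 - 1524 = 3097

Train: 3097, Test: 1524


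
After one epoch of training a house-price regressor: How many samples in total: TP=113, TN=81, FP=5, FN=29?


Total = TP + TN + FP + FN
= 113 + 81 + 5 + 29
= 228
(Predicted positive: 118, predicted negative: 110)

228


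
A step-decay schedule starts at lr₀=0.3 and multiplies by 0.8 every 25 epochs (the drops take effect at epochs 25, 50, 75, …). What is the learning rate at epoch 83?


n_drops = ⌊83/25⌋ = 3
lr = 0.3·0.8^3 = 0.3·0.512 = 0.1536

0.1536


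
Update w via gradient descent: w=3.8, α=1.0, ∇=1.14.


w_new = w - α·∇
= 3.8 - 1.0·1.14
= 3.8 - 1.14
= 2.66

2.66


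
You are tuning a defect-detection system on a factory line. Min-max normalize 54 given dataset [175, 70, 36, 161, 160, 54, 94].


min=36, max=175
(54-36)/(175-36) = 18/139 = 0.1295

0.1295


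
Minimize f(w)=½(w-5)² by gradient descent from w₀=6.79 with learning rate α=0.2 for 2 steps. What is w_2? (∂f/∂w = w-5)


step 1: grad = 6.79-5 = 1.79; w = 6.79 - 0.2·(1.79) = 6.432
step 2: grad = 6.432-5 = 1.432; w = 6.432 - 0.2·(1.432) = 6.1456

6.1456


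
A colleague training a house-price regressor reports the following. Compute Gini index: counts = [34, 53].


Probabilities: [34/87, 53/87] ≈ [0.3908, 0.6092]
Σpᵢ² = (1156 + 2809)/87² = 3965/7569
Gini = 1 - Σpᵢ² = 1 - 3965/7569 = 0.4762

0.4762


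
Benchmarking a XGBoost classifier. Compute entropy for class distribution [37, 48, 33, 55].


Probabilities: [37/173, 48/173, 33/173, 55/173] ≈ [0.2139, 0.2775, 0.1908, 0.3179]
H = -((37/173)·log₂(37/173) + (48/173)·log₂(48/173) + (33/173)·log₂(33/173) + (55/173)·log₂(55/173))
  = 1.9707 bits

1.9707 bits


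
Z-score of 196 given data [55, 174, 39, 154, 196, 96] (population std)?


μ = 119, σ = 59.4475
z = (196 - 119)/59.4475 = 1.2953

1.2953


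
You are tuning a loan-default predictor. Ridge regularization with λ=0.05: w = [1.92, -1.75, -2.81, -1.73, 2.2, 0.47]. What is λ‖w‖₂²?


‖w‖₂² = (1.92)² + (-1.75)² + (-2.81)² + (-1.73)² + (2.2)² + (0.47)²
     = 3.6864 + 3.0625 + 7.8961 + 2.9929 + 4.84 + 0.2209
     = 22.6988
λ·‖w‖₂² = 0.05·22.6988 = 1.13494

1.13494


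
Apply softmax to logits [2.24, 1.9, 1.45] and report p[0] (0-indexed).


Exponentials: e^2.24=9.3933, e^1.9=6.6859, e^1.45=4.2631
Sum = 20.3423
Softmax = [0.4618, 0.3287, 0.2096]
p[0] = 9.3933/20.3423 = 0.4618

0.4618


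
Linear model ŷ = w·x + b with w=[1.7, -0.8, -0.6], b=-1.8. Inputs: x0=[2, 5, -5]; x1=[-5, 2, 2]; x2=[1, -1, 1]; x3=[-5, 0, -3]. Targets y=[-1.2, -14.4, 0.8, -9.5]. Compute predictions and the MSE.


ŷ0 = (1.7)·(2) + (-0.8)·(5) + (-0.6)·(-5) - 1.8 = 0.6
ŷ1 = (1.7)·(-5) + (-0.8)·(2) + (-0.6)·(2) - 1.8 = -13.1
ŷ2 = (1.7)·(1) + (-0.8)·(-1) + (-0.6)·(1) - 1.8 = 0.1
ŷ3 = (1.7)·(-5) + (-0.8)·(0) + (-0.6)·(-3) - 1.8 = -8.5
errors² = [3.24, 1.69, 0.49, 1.0]
MSE = 6.4200/4 = 1.605

1.605


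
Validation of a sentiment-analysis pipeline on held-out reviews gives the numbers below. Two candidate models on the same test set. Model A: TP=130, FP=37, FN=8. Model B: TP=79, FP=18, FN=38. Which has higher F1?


Model A: P=130/167=0.7784, R=130/138=0.942, F1=2PR/(P+R)=2TP/(2TP+FP+FN)=260/305=0.8525
Model B: P=79/97=0.8144, R=79/117=0.6752, F1=2PR/(P+R)=2TP/(2TP+FP+FN)=158/214=0.7383
0.8525 > 0.7383 → Model A

Model A


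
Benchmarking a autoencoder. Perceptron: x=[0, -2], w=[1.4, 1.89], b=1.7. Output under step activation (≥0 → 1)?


z = (0)·(1.4) + (-2)·(1.89) + 1.7
  = -2.08
step(z) = 0 (z<0)

0


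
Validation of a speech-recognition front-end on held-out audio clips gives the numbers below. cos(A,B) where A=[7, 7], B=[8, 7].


A·B = 7·8 + 7·7 = 105
‖A‖ = √98 = 9.8995, ‖B‖ = √113 = 10.6301
cos = 105/(√98·√113) = 105/√11074 = 0.9978

0.9978


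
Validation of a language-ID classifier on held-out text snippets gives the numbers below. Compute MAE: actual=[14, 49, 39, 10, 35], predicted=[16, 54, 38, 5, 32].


Absolute errors: |14-16|=2, |49-54|=5, |39-38|=1, |10-5|=5, |35-32|=3
Sum = 16
MAE = 16/5 = 16/5

16/5


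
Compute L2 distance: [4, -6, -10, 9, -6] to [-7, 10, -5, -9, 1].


d = √((4+ 7)² + (-6-10)² + (-10+ 5)² + (9+ 9)² + (-6-1)²)
  = √(121 + 256 + 25 + 324 + 49)
  = √775 = 27.8388

27.8388


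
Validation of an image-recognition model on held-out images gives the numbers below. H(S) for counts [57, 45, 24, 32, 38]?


Probabilities: [57/196, 45/196, 24/196, 32/196, 38/196] ≈ [0.2908, 0.2296, 0.1224, 0.1633, 0.1939]
H = -((57/196)·log₂(57/196) + (45/196)·log₂(45/196) + (24/196)·log₂(24/196) + (32/196)·log₂(32/196) + (38/196)·log₂(38/196))
  = 2.2623 bits

2.2623 bits


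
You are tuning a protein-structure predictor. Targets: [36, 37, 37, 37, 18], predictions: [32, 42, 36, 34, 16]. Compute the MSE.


Squared errors: (36-32)²=16, (37-42)²=25, (37-36)²=1, (37-34)²=9, (18-16)²=4
Sum = 55
MSE = 55/5 = 11

11


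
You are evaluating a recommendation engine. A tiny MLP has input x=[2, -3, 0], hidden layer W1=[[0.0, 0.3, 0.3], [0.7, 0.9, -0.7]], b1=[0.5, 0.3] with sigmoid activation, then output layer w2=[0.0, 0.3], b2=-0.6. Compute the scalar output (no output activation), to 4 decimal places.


z1[0] = (0.0)·(2) + (0.3)·(-3) + (0.3)·(0) + 0.5 = -0.4
z1[1] = (0.7)·(2) + (0.9)·(-3) + (-0.7)·(0) + 0.3 = -1.0
h = sigmoid(z1) = [0.4013, 0.2689]
output = (0.0)·(0.4013) + (0.3)·(0.2689) - 0.6 = -0.5193

-0.5193


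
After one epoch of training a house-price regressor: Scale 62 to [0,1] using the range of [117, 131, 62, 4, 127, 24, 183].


min=4, max=183
(62-4)/(183-4) = 58/179 = 0.324

0.324


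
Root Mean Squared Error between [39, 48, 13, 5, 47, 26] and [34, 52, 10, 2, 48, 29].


MSE = 69/6 = 11.5
RMSE = √(69/6) = 3.3912

3.3912


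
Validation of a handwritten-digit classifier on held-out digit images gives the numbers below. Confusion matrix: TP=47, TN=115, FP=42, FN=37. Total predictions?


Total = TP + TN + FP + FN
= 47 + 115 + 42 + 37
= 241
(Predicted positive: 89, predicted negative: 152)

241


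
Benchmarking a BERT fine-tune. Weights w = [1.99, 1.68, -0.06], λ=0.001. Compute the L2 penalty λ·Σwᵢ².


‖w‖₂² = (1.99)² + (1.68)² + (-0.06)²
     = 3.9601 + 2.8224 + 0.0036
     = 6.7861
λ·‖w‖₂² = 0.001·6.7861 = 0.006786

0.006786


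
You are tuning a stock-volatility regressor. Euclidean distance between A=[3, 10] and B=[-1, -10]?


d = √((3+ 1)² + (10+ 10)²)
  = √(16 + 400)
  = √416 = 20.3961

20.3961


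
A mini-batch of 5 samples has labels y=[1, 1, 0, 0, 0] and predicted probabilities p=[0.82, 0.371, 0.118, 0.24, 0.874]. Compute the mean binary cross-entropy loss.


L[0] = -ln(0.82) = 0.1985
L[1] = -ln(0.371) = 0.9916
L[2] = -ln(1-0.118) = -ln(0.882) = 0.1256
L[3] = -ln(1-0.24) = -ln(0.76) = 0.2744
L[4] = -ln(1-0.874) = -ln(0.126) = 2.0715
mean = (0.1985 + 0.9916 + 0.1256 + 0.2744 + 2.0715)/5 = 0.7323

0.7323


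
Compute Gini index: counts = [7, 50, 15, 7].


Probabilities: [7/79, 50/79, 15/79, 7/79] ≈ [0.0886, 0.6329, 0.1899, 0.0886]
Σpᵢ² = (49 + 2500 + 225 + 49)/79² = 2823/6241
Gini = 1 - Σpᵢ² = 1 - 2823/6241 = 0.5477

0.5477


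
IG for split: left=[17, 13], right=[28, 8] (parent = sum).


Parent = [45, 21], H_parent = 0.9024
H_left = 0.9871 (n=30), H_right = 0.7642 (n=36)
H_children = (30/66)·0.9871 + (36/66)·0.7642 = 0.8655
IG = 0.9024 - 0.8655 = 0.0369

0.0369


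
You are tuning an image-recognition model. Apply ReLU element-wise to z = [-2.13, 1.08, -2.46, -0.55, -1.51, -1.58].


ReLU(-2.13) = max(0, -2.13) = 0.0
ReLU(1.08) = max(0, 1.08) = 1.08
ReLU(-2.46) = max(0, -2.46) = 0.0
ReLU(-0.55) = max(0, -0.55) = 0.0
ReLU(-1.51) = max(0, -1.51) = 0.0
ReLU(-1.58) = max(0, -1.58) = 0.0
result = [0.0, 1.08, 0.0, 0.0, 0.0, 0.0]

[0.0, 1.08, 0.0, 0.0, 0.0, 0.0]


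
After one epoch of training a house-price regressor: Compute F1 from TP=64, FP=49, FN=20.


Precision = 64/113 = 0.5664
Recall = 64/84 = 0.7619
F1 = 2·P·R/(P+R) = 2·TP/(2·TP+FP+FN) = 128/(128+49+20) = 128/197 = 0.6497

0.6497


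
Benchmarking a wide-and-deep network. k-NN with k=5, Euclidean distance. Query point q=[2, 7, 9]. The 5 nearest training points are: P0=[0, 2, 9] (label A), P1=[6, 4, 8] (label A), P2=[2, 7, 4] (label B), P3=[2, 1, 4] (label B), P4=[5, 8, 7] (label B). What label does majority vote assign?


d(q,P0) = 5.3852  (label A)
d(q,P1) = 5.099  (label A)
d(q,P2) = 5.0  (label B)
d(q,P3) = 7.8102  (label B)
d(q,P4) = 3.7417  (label B)
Votes: A=2, B=3
Majority → B

B


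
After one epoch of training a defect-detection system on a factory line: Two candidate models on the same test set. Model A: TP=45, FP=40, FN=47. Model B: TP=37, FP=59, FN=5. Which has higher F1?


Model A: P=45/85=0.5294, R=45/92=0.4891, F1=2PR/(P+R)=2TP/(2TP+FP+FN)=90/177=0.5085
Model B: P=37/96=0.3854, R=37/42=0.881, F1=2PR/(P+R)=2TP/(2TP+FP+FN)=74/138=0.5362
0.5085 < 0.5362 → Model B

Model B


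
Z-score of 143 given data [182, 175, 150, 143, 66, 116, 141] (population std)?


μ = 139, σ = 36.1426
z = (143 - 139)/36.1426 = 0.1107

0.1107


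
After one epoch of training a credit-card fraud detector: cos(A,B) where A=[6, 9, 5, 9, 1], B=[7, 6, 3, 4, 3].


A·B = 6·7 + 9·6 + 5·3 + 9·4 + 1·3 = 150
‖A‖ = √224 = 14.9666, ‖B‖ = √119 = 10.9087
cos = 150/(√224·√119) = 150/√26656 = 0.9187

0.9187


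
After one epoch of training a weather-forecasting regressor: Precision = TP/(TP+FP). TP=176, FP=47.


Precision = TP/(TP+FP)
= 176/(176+47)
= 176/223 = 78.92%

78.92%


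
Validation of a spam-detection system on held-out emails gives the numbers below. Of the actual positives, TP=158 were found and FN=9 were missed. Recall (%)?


Recall = TP/(TP+FN)
= 158/(158+9)
= 158/167 = 94.61%

94.61%


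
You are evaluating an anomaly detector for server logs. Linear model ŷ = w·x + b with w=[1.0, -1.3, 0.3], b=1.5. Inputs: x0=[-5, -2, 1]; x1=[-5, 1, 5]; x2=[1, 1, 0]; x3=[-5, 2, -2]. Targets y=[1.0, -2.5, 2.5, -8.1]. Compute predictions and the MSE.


ŷ0 = (1.0)·(-5) + (-1.3)·(-2) + (0.3)·(1) + 1.5 = -0.6
ŷ1 = (1.0)·(-5) + (-1.3)·(1) + (0.3)·(5) + 1.5 = -3.3
ŷ2 = (1.0)·(1) + (-1.3)·(1) + (0.3)·(0) + 1.5 = 1.2
ŷ3 = (1.0)·(-5) + (-1.3)·(2) + (0.3)·(-2) + 1.5 = -6.7
errors² = [2.56, 0.64, 1.69, 1.96]
MSE = 6.8500/4 = 1.7125

1.7125


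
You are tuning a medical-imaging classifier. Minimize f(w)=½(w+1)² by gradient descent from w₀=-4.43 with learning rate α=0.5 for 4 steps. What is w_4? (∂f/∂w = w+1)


step 1: grad = -4.43+1 = -3.43; w = -4.43 - 0.5·(-3.43) = -2.715
step 2: grad = -2.715+1 = -1.715; w = -2.715 - 0.5·(-1.715) = -1.8575
step 3: grad = -1.8575+1 = -0.8575; w = -1.8575 - 0.5·(-0.8575) = -1.42875
step 4: grad = -1.42875+1 = -0.42875; w = -1.42875 - 0.5·(-0.42875) = -1.214375

-1.214375


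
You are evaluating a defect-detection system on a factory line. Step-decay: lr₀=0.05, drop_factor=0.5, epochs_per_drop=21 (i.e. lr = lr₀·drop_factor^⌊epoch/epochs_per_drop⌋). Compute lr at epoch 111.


n_drops = ⌊111/21⌋ = 5
lr = 0.05·0.5^5 = 0.05·0.03125 = 0.0015625

0.0015625


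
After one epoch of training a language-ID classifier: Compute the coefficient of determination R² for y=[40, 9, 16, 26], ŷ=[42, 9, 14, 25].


ȳ = 22.75
SS_res = Σ(y-ŷ)² = 9
SS_tot = Σ(y-ȳ)² = 542.75
R² = 1 - SS_res/SS_tot = 1 - 0.0166 = 0.9834

0.9834


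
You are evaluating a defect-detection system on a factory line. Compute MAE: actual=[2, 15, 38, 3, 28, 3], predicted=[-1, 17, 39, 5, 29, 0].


Absolute errors: |2+ 1|=3, |15-17|=2, |38-39|=1, |3-5|=2, |28-29|=1, |3-0|=3
Sum = 12
MAE = 12/6 = 2

2


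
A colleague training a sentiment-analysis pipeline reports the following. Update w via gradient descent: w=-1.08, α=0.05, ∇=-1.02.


w_new = w - α·∇
= -1.08 - 0.05·-1.02
= -1.08 + 0.051
= -1.029

-1.029


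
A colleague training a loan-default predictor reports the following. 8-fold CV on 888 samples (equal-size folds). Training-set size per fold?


Fold size = 888/8 = 111
Training per fold = 888 - 111 = 777

777


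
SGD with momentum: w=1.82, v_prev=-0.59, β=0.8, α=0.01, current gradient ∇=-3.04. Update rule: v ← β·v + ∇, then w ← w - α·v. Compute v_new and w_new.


v_new = 0.8·-0.59 - 3.04 = -0.472 - 3.04 = -3.512
w_new = 1.82 - 0.01·-3.512 = 1.82 + 0.03512 = 1.85512

v_new=-3.512, w_new=1.85512


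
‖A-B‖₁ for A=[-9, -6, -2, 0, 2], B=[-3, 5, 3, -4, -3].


d = |-9+ 3| + |-6-5| + |-2-3| + |0+ 4| + |2+ 3|
  = 6 + 11 + 5 + 4 + 5
  = 31

31


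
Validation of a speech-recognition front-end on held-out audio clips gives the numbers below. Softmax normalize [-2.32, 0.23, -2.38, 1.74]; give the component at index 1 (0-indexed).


Exponentials: e^-2.32=0.0983, e^0.23=1.2586, e^-2.38=0.0926, e^1.74=5.6973
Sum = 7.1468
Softmax = [0.0138, 0.1761, 0.0129, 0.7972]
p[1] = 1.2586/7.1468 = 0.1761

0.1761


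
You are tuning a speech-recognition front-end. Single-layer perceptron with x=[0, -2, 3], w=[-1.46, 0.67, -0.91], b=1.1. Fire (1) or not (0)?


z = (0)·(-1.46) + (-2)·(0.67) + (3)·(-0.91) + 1.1
  = -2.97
step(z) = 0 (z<0)

0


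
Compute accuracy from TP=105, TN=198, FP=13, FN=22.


Accuracy = (TP+TN)/(TP+TN+FP+FN)
= (105+198)/(338)
= 303/338 = 89.64%

89.64%


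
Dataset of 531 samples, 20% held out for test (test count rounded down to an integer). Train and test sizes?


Test = ⌊531·20/100⌋ = 106
Train = 531 - 106 = 425

Train: 425, Test: 106


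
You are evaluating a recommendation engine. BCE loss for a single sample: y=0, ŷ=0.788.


BCE = -[y·ln(p) + (1-y)·ln(1-p)]
= -0 - 1·ln(1-0.788)
= -ln(0.212) = 1.5512

1.5512


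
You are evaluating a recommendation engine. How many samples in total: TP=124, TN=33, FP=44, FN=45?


Total = TP + TN + FP + FN
= 124 + 33 + 44 + 45
= 246
(Predicted positive: 168, predicted negative: 78)

246


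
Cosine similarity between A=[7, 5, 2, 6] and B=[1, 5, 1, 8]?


A·B = 7·1 + 5·5 + 2·1 + 6·8 = 82
‖A‖ = √114 = 10.6771, ‖B‖ = √91 = 9.5394
cos = 82/(√114·√91) = 82/√10374 = 0.8051

0.8051


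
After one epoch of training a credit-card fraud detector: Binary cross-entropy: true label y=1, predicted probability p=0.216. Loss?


BCE = -[y·ln(p) + (1-y)·ln(1-p)]
= -1·ln(0.216) - 0
= -ln(0.216) = 1.5325

1.5325


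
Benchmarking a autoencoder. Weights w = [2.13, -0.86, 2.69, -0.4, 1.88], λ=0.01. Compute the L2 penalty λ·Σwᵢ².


‖w‖₂² = (2.13)² + (-0.86)² + (2.69)² + (-0.4)² + (1.88)²
     = 4.5369 + 0.7396 + 7.2361 + 0.16 + 3.5344
     = 16.207
λ·‖w‖₂² = 0.01·16.207 = 0.16207

0.16207


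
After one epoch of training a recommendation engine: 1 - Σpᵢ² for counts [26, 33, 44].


Probabilities: [26/103, 33/103, 44/103] ≈ [0.2524, 0.3204, 0.4272]
Σpᵢ² = (676 + 1089 + 1936)/103² = 3701/10609
Gini = 1 - Σpᵢ² = 1 - 3701/10609 = 0.6511

0.6511


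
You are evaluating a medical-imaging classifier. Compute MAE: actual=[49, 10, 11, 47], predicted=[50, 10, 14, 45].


Absolute errors: |49-50|=1, |10-10|=0, |11-14|=3, |47-45|=2
Sum = 6
MAE = 6/4 = 3/2

3/2


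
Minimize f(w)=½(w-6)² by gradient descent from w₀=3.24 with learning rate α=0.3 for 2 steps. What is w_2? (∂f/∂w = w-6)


step 1: grad = 3.24-6 = -2.76; w = 3.24 - 0.3·(-2.76) = 4.068
step 2: grad = 4.068-6 = -1.932; w = 4.068 - 0.3·(-1.932) = 4.6476

4.6476


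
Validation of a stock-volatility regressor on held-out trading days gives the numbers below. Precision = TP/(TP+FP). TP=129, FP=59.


Precision = TP/(TP+FP)
= 129/(129+59)
= 129/188 = 68.62%

68.62%


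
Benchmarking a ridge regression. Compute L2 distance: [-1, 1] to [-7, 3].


d = √((-1+ 7)² + (1-3)²)
  = √(36 + 4)
  = √40 = 6.3246

6.3246


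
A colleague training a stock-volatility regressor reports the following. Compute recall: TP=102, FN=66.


Recall = TP/(TP+FN)
= 102/(102+66)
= 102/168 = 60.71%

60.71%


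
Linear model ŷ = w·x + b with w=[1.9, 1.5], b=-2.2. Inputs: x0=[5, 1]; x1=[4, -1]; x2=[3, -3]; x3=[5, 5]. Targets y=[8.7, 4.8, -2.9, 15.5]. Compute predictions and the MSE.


ŷ0 = (1.9)·(5) + (1.5)·(1) - 2.2 = 8.8
ŷ1 = (1.9)·(4) + (1.5)·(-1) - 2.2 = 3.9
ŷ2 = (1.9)·(3) + (1.5)·(-3) - 2.2 = -1.0
ŷ3 = (1.9)·(5) + (1.5)·(5) - 2.2 = 14.8
errors² = [0.01, 0.81, 3.61, 0.49]
MSE = 4.9200/4 = 1.23

1.23


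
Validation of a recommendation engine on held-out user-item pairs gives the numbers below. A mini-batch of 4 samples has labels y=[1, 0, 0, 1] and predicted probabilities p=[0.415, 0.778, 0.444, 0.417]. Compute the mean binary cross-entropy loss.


L[0] = -ln(0.415) = 0.8795
L[1] = -ln(1-0.778) = -ln(0.222) = 1.5051
L[2] = -ln(1-0.444) = -ln(0.556) = 0.587
L[3] = -ln(0.417) = 0.8747
mean = (0.8795 + 1.5051 + 0.587 + 0.8747)/4 = 0.9616

0.9616


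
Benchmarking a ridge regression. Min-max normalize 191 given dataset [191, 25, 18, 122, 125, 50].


min=18, max=191
(191-18)/(191-18) = 173/173 = 1.0

1.0


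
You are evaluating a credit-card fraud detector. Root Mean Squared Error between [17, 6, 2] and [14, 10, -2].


MSE = 41/3 = 13.6667
RMSE = √(41/3) = 3.6968

3.6968


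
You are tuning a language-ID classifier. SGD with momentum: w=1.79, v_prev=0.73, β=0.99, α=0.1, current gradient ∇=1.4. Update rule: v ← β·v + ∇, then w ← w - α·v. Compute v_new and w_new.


v_new = 0.99·0.73 + 1.4 = 0.7227 + 1.4 = 2.1227
w_new = 1.79 - 0.1·2.1227 = 1.79 - 0.21227 = 1.57773

v_new=2.1227, w_new=1.57773


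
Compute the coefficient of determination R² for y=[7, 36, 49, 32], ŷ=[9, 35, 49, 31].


ȳ = 31
SS_res = Σ(y-ŷ)² = 6
SS_tot = Σ(y-ȳ)² = 926
R² = 1 - SS_res/SS_tot = 1 - 0.0065 = 0.9935

0.9935


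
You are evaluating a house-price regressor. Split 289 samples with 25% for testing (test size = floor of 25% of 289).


Test = ⌊289·25/100⌋ = 72
Train = 289 - 72 = 217

Train: 217, Test: 72


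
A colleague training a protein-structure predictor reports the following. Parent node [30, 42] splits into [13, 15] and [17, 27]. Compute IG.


Parent = [30, 42], H_parent = 0.9799
H_left = 0.9963 (n=28), H_right = 0.9624 (n=44)
H_children = (28/72)·0.9963 + (44/72)·0.9624 = 0.9756
IG = 0.9799 - 0.9756 = 0.0043

0.0043


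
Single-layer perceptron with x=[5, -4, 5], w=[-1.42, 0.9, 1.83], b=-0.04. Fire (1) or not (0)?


z = (5)·(-1.42) + (-4)·(0.9) + (5)·(1.83) - 0.04
  = -1.59
step(z) = 0 (z<0)

0


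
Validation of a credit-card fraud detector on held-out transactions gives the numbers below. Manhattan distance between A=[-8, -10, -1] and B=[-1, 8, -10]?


d = |-8+ 1| + |-10-8| + |-1+ 10|
  = 7 + 18 + 9
  = 34

34


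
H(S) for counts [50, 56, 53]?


Probabilities: [50/159, 56/159, 53/159] ≈ [0.3145, 0.3522, 0.3333]
H = -((50/159)·log₂(50/159) + (56/159)·log₂(56/159) + (53/159)·log₂(53/159))
  = 1.5834 bits

1.5834 bits


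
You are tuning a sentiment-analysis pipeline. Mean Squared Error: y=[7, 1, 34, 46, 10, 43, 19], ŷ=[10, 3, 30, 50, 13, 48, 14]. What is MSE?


Squared errors: (7-10)²=9, (1-3)²=4, (34-30)²=16, (46-50)²=16, (10-13)²=9, (43-48)²=25, (19-14)²=25
Sum = 104
MSE = 104/7 = 104/7

104/7


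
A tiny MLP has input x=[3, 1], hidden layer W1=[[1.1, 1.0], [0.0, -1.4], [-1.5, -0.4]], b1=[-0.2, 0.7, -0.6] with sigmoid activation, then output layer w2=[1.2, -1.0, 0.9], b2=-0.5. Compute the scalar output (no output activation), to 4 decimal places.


z1[0] = (1.1)·(3) + (1.0)·(1) - 0.2 = 4.1
z1[1] = (0.0)·(3) + (-1.4)·(1) + 0.7 = -0.7
z1[2] = (-1.5)·(3) + (-0.4)·(1) - 0.6 = -5.5
h = sigmoid(z1) = [0.9837, 0.3318, 0.0041]
output = (1.2)·(0.9837) + (-1.0)·(0.3318) + (0.9)·(0.0041) - 0.5 = 0.3523

0.3523


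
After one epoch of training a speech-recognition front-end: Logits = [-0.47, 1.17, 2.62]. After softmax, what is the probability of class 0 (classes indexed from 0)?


Exponentials: e^-0.47=0.625, e^1.17=3.222, e^2.62=13.7357
Sum = 17.5827
Softmax = [0.0355, 0.1832, 0.7812]
p[0] = 0.625/17.5827 = 0.0355

0.0355


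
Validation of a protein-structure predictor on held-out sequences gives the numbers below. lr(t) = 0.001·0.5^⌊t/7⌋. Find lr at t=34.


n_drops = ⌊34/7⌋ = 4
lr = 0.001·0.5^4 = 0.001·0.0625 = 0.0000625

0.0000625


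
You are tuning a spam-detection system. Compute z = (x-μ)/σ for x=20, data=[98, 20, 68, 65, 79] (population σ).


μ = 66, σ = 25.7449
z = (20 - 66)/25.7449 = -1.7868

-1.7868


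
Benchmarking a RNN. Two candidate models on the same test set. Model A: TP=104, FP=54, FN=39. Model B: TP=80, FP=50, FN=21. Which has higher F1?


Model A: P=104/158=0.6582, R=104/143=0.7273, F1=2PR/(P+R)=2TP/(2TP+FP+FN)=208/301=0.691
Model B: P=80/130=0.6154, R=80/101=0.7921, F1=2PR/(P+R)=2TP/(2TP+FP+FN)=160/231=0.6926
0.691 < 0.6926 → Model B

Model B


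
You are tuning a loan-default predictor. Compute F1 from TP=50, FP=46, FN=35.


Precision = 50/96 = 0.5208
Recall = 50/85 = 0.5882
F1 = 2·P·R/(P+R) = 2·TP/(2·TP+FP+FN) = 100/(100+46+35) = 100/181 = 0.5525

0.5525


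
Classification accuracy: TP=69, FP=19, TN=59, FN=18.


Accuracy = (TP+TN)/(TP+TN+FP+FN)
= (69+59)/(165)
= 128/165 = 77.58%

77.58%


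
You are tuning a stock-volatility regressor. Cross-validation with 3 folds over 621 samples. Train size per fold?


Fold size = 621/3 = 207
Training per fold = 621 - 207 = 414

414


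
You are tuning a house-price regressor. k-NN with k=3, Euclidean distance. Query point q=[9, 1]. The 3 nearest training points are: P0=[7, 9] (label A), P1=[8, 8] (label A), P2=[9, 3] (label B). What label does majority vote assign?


d(q,P0) = 8.2462  (label A)
d(q,P1) = 7.0711  (label A)
d(q,P2) = 2.0  (label B)
Votes: A=2, B=1
Majority → A

A


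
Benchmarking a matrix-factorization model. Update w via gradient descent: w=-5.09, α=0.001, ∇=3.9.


w_new = w - α·∇
= -5.09 - 0.001·3.9
= -5.09 - 0.0039
= -5.0939

-5.0939


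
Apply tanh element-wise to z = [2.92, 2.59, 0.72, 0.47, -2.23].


tanh(2.92) = 0.9942
tanh(2.59) = 0.9888
tanh(0.72) = 0.6169
tanh(0.47) = 0.4382
tanh(-2.23) = -0.9771
result = [0.9942, 0.9888, 0.6169, 0.4382, -0.9771]

[0.9942, 0.9888, 0.6169, 0.4382, -0.9771]


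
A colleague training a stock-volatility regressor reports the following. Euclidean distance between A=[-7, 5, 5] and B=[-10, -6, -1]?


d = √((-7+ 10)² + (5+ 6)² + (5+ 1)²)
  = √(9 + 121 + 36)
  = √166 = 12.8841

12.8841


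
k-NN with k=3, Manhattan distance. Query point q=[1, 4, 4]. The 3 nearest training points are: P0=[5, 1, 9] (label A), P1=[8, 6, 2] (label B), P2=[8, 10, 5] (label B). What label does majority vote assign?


d(q,P0) = 12  (label A)
d(q,P1) = 11  (label B)
d(q,P2) = 14  (label B)
Votes: A=1, B=2
Majority → B

B


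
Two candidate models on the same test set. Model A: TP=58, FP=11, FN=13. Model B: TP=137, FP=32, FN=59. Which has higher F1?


Model A: P=58/69=0.8406, R=58/71=0.8169, F1=2PR/(P+R)=2TP/(2TP+FP+FN)=116/140=0.8286
Model B: P=137/169=0.8107, R=137/196=0.699, F1=2PR/(P+R)=2TP/(2TP+FP+FN)=274/365=0.7507
0.8286 > 0.7507 → Model A

Model A


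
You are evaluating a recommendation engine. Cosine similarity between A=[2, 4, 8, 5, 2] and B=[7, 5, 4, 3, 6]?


A·B = 2·7 + 4·5 + 8·4 + 5·3 + 2·6 = 93
‖A‖ = √113 = 10.6301, ‖B‖ = √135 = 11.619
cos = 93/(√113·√135) = 93/√15255 = 0.753

0.753


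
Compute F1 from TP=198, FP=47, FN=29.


Precision = 198/245 = 0.8082
Recall = 198/227 = 0.8722
F1 = 2·P·R/(P+R) = 2·TP/(2·TP+FP+FN) = 396/(396+47+29) = 396/472 = 0.839

0.839


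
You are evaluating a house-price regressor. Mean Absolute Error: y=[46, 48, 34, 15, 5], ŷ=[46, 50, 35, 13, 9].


Absolute errors: |46-46|=0, |48-50|=2, |34-35|=1, |15-13|=2, |5-9|=4
Sum = 9
MAE = 9/5 = 9/5

9/5


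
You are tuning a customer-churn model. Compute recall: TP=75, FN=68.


Recall = TP/(TP+FN)
= 75/(75+68)
= 75/143 = 52.45%

52.45%


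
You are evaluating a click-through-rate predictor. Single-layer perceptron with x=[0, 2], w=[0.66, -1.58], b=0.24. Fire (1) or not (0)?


z = (0)·(0.66) + (2)·(-1.58) + 0.24
  = -2.92
step(z) = 0 (z<0)

0


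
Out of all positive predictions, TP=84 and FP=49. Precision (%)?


Precision = TP/(TP+FP)
= 84/(84+49)
= 84/133 = 63.16%

63.16%


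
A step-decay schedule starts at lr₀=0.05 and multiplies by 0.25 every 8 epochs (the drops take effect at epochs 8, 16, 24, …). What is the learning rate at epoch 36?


n_drops = ⌊36/8⌋ = 4
lr = 0.05·0.25^4 = 0.05·0.00390625 = 0.0001953125

0.0001953125


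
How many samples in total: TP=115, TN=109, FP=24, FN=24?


Total = TP + TN + FP + FN
= 115 + 109 + 24 + 24
= 272
(Predicted positive: 139, predicted negative: 133)

272


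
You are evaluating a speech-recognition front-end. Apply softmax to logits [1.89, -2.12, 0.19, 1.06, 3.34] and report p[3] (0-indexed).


Exponentials: e^1.89=6.6194, e^-2.12=0.12, e^0.19=1.2092, e^1.06=2.8864, e^3.34=28.2191
Sum = 39.0541
Softmax = [0.1695, 0.0031, 0.031, 0.0739, 0.7226]
p[3] = 2.8864/39.0541 = 0.0739

0.0739


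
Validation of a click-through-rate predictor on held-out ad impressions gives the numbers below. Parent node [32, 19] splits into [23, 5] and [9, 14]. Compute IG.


Parent = [32, 19], H_parent = 0.9526
H_left = 0.6769 (n=28), H_right = 0.9656 (n=23)
H_children = (28/51)·0.6769 + (23/51)·0.9656 = 0.8071
IG = 0.9526 - 0.8071 = 0.1455

0.1455


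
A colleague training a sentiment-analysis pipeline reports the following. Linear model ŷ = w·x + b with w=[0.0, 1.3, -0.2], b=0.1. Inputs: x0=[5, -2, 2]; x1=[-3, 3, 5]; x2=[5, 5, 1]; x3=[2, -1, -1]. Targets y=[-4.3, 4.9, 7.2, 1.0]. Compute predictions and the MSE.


ŷ0 = (0.0)·(5) + (1.3)·(-2) + (-0.2)·(2) + 0.1 = -2.9
ŷ1 = (0.0)·(-3) + (1.3)·(3) + (-0.2)·(5) + 0.1 = 3.0
ŷ2 = (0.0)·(5) + (1.3)·(5) + (-0.2)·(1) + 0.1 = 6.4
ŷ3 = (0.0)·(2) + (1.3)·(-1) + (-0.2)·(-1) + 0.1 = -1.0
errors² = [1.96, 3.61, 0.64, 4.0]
MSE = 10.2100/4 = 2.5525

2.5525


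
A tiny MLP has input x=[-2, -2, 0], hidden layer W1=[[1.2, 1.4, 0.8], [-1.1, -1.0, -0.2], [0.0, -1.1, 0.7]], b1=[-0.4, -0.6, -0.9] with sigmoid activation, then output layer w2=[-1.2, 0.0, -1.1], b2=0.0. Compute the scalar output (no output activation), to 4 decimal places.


z1[0] = (1.2)·(-2) + (1.4)·(-2) + (0.8)·(0) - 0.4 = -5.6
z1[1] = (-1.1)·(-2) + (-1.0)·(-2) + (-0.2)·(0) - 0.6 = 3.6
z1[2] = (0.0)·(-2) + (-1.1)·(-2) + (0.7)·(0) - 0.9 = 1.3
h = sigmoid(z1) = [0.0037, 0.9734, 0.7858]
output = (-1.2)·(0.0037) + (0.0)·(0.9734) + (-1.1)·(0.7858) + 0.0 = -0.8688

-0.8688


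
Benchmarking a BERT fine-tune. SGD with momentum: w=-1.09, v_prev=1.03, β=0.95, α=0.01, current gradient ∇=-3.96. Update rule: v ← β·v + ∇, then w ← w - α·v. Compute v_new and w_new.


v_new = 0.95·1.03 - 3.96 = 0.9785 - 3.96 = -2.9815
w_new = -1.09 - 0.01·-2.9815 = -1.09 + 0.029815 = -1.060185

v_new=-2.9815, w_new=-1.060185


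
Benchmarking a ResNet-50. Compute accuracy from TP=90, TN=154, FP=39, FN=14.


Accuracy = (TP+TN)/(TP+TN+FP+FN)
= (90+154)/(297)
= 244/297 = 82.15%

82.15%


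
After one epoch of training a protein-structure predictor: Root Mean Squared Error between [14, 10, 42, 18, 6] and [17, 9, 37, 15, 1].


MSE = 69/5 = 13.8
RMSE = √(69/5) = 3.7148

3.7148


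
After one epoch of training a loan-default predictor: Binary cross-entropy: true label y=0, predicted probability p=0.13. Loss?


BCE = -[y·ln(p) + (1-y)·ln(1-p)]
= -0 - 1·ln(1-0.13)
= -ln(0.87) = 0.1393

0.1393


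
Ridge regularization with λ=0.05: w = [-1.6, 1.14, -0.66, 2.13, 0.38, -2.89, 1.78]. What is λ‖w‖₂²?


‖w‖₂² = (-1.6)² + (1.14)² + (-0.66)² + (2.13)² + (0.38)² + (-2.89)² + (1.78)²
     = 2.56 + 1.2996 + 0.4356 + 4.5369 + 0.1444 + 8.3521 + 3.1684
     = 20.497
λ·‖w‖₂² = 0.05·20.497 = 1.02485

1.02485


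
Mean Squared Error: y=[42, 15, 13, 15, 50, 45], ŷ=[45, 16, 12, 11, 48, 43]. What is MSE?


Squared errors: (42-45)²=9, (15-16)²=1, (13-12)²=1, (15-11)²=16, (50-48)²=4, (45-43)²=4
Sum = 35
MSE = 35/6 = 35/6

35/6


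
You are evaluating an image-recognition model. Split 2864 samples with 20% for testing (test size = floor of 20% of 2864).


Test = ⌊2864·20/100⌋ = 572
Train = 2864 - 572 = 2292

Train: 2292, Test: 572


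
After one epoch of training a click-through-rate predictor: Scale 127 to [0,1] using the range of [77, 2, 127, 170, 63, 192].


min=2, max=192
(127-2)/(192-2) = 125/190 = 0.6579

0.6579


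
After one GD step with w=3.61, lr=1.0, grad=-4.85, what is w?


w_new = w - α·∇
= 3.61 - 1.0·-4.85
= 3.61 + 4.85
= 8.46

8.46


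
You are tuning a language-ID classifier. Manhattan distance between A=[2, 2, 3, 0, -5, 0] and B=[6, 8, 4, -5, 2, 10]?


d = |2-6| + |2-8| + |3-4| + |0+ 5| + |-5-2| + |0-10|
  = 4 + 6 + 1 + 5 + 7 + 10
  = 33

33


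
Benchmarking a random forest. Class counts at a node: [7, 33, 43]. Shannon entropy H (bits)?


Probabilities: [7/83, 33/83, 43/83] ≈ [0.0843, 0.3976, 0.5181]
H = -((7/83)·log₂(7/83) + (33/83)·log₂(33/83) + (43/83)·log₂(43/83))
  = 1.3215 bits

1.3215 bits


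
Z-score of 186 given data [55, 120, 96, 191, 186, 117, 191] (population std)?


μ = 136.5714, σ = 49.7504
z = (186 - 136.5714)/49.7504 = 0.9935

0.9935


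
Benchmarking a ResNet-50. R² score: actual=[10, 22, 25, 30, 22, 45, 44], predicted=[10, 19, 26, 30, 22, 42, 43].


ȳ = 28.2857
SS_res = Σ(y-ŷ)² = 20
SS_tot = Σ(y-ȳ)² = 953.43
R² = 1 - SS_res/SS_tot = 1 - 0.021 = 0.979

0.979


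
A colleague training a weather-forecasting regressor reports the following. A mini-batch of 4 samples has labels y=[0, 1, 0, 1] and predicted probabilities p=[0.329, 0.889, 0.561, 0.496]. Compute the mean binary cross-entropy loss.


L[0] = -ln(1-0.329) = -ln(0.671) = 0.399
L[1] = -ln(0.889) = 0.1177
L[2] = -ln(1-0.561) = -ln(0.439) = 0.8233
L[3] = -ln(0.496) = 0.7012
mean = (0.399 + 0.1177 + 0.8233 + 0.7012)/4 = 0.5103

0.5103


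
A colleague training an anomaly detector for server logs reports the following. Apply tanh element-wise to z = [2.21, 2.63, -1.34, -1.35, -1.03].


tanh(2.21) = 0.9762
tanh(2.63) = 0.9897
tanh(-1.34) = -0.8717
tanh(-1.35) = -0.8741
tanh(-1.03) = -0.7739
result = [0.9762, 0.9897, -0.8717, -0.8741, -0.7739]

[0.9762, 0.9897, -0.8717, -0.8741, -0.7739]


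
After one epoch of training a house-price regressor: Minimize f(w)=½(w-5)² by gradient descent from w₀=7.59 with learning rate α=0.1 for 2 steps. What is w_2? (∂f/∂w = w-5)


step 1: grad = 7.59-5 = 2.59; w = 7.59 - 0.1·(2.59) = 7.331
step 2: grad = 7.331-5 = 2.331; w = 7.331 - 0.1·(2.331) = 7.0979

7.0979


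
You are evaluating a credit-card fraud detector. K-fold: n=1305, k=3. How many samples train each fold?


Fold size = 1305/3 = 435
Training per fold = 1305 - 435 = 870

870


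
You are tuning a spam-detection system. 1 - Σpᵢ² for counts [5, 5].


Probabilities: [5/10, 5/10] ≈ [0.5, 0.5]
Σpᵢ² = (25 + 25)/10² = 50/100
Gini = 1 - Σpᵢ² = 1 - 50/100 = 0.5

0.5


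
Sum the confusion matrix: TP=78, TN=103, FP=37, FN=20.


Total = TP + TN + FP + FN
= 78 + 103 + 37 + 20
= 238
(Predicted positive: 115, predicted negative: 123)

238


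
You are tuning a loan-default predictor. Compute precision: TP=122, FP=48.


Precision = TP/(TP+FP)
= 122/(122+48)
= 122/170 = 71.76%

71.76%


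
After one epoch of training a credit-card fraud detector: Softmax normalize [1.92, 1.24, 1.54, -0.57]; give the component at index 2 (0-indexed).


Exponentials: e^1.92=6.821, e^1.24=3.4556, e^1.54=4.6646, e^-0.57=0.5655
Sum = 15.5067
Softmax = [0.4399, 0.2228, 0.3008, 0.0365]
p[2] = 4.6646/15.5067 = 0.3008

0.3008


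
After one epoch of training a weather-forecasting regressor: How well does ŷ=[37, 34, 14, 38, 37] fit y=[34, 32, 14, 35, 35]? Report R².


ȳ = 30
SS_res = Σ(y-ŷ)² = 26
SS_tot = Σ(y-ȳ)² = 326
R² = 1 - SS_res/SS_tot = 1 - 0.0798 = 0.9202

0.9202
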